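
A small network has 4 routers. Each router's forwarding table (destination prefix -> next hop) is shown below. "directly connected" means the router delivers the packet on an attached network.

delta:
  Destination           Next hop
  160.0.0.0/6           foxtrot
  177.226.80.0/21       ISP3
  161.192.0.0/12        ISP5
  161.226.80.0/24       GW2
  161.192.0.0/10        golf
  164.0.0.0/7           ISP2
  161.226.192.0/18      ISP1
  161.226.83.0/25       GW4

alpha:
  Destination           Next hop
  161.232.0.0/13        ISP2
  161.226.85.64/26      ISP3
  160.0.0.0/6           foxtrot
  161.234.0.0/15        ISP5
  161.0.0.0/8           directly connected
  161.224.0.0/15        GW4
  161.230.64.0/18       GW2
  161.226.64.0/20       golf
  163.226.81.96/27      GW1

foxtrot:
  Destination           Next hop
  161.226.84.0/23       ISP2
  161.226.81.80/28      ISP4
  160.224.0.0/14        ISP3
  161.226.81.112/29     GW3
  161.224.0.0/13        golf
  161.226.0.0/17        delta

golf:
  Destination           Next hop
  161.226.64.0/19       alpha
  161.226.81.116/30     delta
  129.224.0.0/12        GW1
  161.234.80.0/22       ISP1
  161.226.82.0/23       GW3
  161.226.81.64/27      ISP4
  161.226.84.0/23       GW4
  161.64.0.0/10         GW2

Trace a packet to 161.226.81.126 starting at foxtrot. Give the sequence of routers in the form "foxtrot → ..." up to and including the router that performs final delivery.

foxtrot → delta → golf → alpha

At foxtrot: longest match for 161.226.81.126 is 161.226.0.0/17 -> delta
At delta: longest match for 161.226.81.126 is 161.192.0.0/10 -> golf
At golf: longest match for 161.226.81.126 is 161.226.64.0/19 -> alpha
At alpha: longest match for 161.226.81.126 is 161.0.0.0/8 -> directly connected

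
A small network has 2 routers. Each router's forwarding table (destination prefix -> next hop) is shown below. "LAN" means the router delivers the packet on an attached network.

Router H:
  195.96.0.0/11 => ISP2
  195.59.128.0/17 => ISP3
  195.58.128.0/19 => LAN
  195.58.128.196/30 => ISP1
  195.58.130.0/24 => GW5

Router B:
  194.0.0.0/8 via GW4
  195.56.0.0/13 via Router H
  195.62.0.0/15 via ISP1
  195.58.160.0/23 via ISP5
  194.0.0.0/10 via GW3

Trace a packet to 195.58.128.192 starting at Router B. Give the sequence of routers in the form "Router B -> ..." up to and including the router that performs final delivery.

Router B -> Router H

At Router B: longest match for 195.58.128.192 is 195.56.0.0/13 -> Router H
At Router H: longest match for 195.58.128.192 is 195.58.128.0/19 -> LAN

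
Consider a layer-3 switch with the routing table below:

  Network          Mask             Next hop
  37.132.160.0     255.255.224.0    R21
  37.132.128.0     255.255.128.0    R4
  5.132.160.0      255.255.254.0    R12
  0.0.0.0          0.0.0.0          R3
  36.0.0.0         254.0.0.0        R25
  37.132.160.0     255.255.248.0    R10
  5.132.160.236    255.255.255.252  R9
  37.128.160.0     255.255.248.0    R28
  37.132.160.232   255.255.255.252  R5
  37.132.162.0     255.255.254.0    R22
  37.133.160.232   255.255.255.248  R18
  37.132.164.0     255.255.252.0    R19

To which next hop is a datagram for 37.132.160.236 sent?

Routes whose prefix contains 37.132.160.236:
  0.0.0.0/0 (default, matches everything) -> R3
  36.0.0.0/7 (36.0.0.0 - 37.255.255.255) -> R25
  37.132.128.0/17 (37.132.128.0 - 37.132.255.255) -> R4
  37.132.160.0/19 (37.132.160.0 - 37.132.191.255) -> R21
  37.132.160.0/21 (37.132.160.0 - 37.132.167.255) -> R10
More-specific entries that do NOT match:
  5.132.160.236/30 (5.132.160.236 - 5.132.160.239) does not contain 37.132.160.236
  37.132.160.232/30 (37.132.160.232 - 37.132.160.235) does not contain 37.132.160.236
  37.133.160.232/29 (37.133.160.232 - 37.133.160.239) does not contain 37.132.160.236
  5.132.160.0/23 (5.132.160.0 - 5.132.161.255) does not contain 37.132.160.236
  37.132.162.0/23 (37.132.162.0 - 37.132.163.255) does not contain 37.132.160.236
  37.132.164.0/22 (37.132.164.0 - 37.132.167.255) does not contain 37.132.160.236
Longest matching prefix is /21 -> next hop R10.

R10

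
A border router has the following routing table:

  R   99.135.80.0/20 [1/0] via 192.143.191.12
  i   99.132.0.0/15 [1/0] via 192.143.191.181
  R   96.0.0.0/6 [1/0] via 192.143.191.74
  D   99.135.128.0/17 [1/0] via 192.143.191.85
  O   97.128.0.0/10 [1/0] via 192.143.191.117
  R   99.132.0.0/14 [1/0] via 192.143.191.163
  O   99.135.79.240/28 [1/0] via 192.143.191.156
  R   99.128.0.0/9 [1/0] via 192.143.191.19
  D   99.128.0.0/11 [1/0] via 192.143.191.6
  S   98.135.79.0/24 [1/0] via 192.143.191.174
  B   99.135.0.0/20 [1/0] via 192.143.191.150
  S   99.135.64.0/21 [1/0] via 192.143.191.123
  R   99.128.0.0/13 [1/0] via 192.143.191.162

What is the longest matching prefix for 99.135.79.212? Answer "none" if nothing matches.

99.132.0.0/14

Entries matching 99.135.79.212:
  96.0.0.0/6 (96.0.0.0 - 99.255.255.255)
  99.128.0.0/9 (99.128.0.0 - 99.255.255.255)
  99.128.0.0/11 (99.128.0.0 - 99.159.255.255)
  99.128.0.0/13 (99.128.0.0 - 99.135.255.255)
  99.132.0.0/14 (99.132.0.0 - 99.135.255.255)
Most specific is 99.132.0.0/14.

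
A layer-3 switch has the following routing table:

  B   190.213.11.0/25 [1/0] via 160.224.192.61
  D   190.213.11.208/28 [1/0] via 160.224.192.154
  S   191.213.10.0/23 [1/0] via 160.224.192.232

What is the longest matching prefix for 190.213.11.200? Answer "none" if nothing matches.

none

190.213.11.200 is outside every listed prefix and there is no default route.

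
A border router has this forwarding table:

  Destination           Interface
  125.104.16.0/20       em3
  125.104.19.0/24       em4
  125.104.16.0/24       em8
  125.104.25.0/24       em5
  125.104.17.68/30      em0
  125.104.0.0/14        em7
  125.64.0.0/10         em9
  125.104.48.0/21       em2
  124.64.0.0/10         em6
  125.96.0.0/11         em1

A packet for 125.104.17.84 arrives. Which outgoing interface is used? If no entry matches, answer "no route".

Routes whose prefix contains 125.104.17.84:
  125.64.0.0/10 (125.64.0.0 - 125.127.255.255) -> em9
  125.96.0.0/11 (125.96.0.0 - 125.127.255.255) -> em1
  125.104.0.0/14 (125.104.0.0 - 125.107.255.255) -> em7
  125.104.16.0/20 (125.104.16.0 - 125.104.31.255) -> em3
More-specific entries that do NOT match:
  125.104.17.68/30 (125.104.17.68 - 125.104.17.71) does not contain 125.104.17.84
  125.104.19.0/24 (125.104.19.0 - 125.104.19.255) does not contain 125.104.17.84
  125.104.16.0/24 (125.104.16.0 - 125.104.16.255) does not contain 125.104.17.84
  125.104.25.0/24 (125.104.25.0 - 125.104.25.255) does not contain 125.104.17.84
  125.104.48.0/21 (125.104.48.0 - 125.104.55.255) does not contain 125.104.17.84
Longest matching prefix is /20 -> interface em3.

em3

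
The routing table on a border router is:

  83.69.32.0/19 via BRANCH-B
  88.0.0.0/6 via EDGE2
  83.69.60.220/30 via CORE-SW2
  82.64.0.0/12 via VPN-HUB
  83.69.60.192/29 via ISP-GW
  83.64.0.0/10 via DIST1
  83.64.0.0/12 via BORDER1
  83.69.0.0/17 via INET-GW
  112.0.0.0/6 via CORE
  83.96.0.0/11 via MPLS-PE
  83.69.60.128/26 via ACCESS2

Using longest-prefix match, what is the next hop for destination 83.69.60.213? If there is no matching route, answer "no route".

BRANCH-B

Routes whose prefix contains 83.69.60.213:
  83.64.0.0/10 (83.64.0.0 - 83.127.255.255) -> DIST1
  83.64.0.0/12 (83.64.0.0 - 83.79.255.255) -> BORDER1
  83.69.0.0/17 (83.69.0.0 - 83.69.127.255) -> INET-GW
  83.69.32.0/19 (83.69.32.0 - 83.69.63.255) -> BRANCH-B
More-specific entries that do NOT match:
  83.69.60.220/30 (83.69.60.220 - 83.69.60.223) does not contain 83.69.60.213
  83.69.60.192/29 (83.69.60.192 - 83.69.60.199) does not contain 83.69.60.213
  83.69.60.128/26 (83.69.60.128 - 83.69.60.191) does not contain 83.69.60.213
Longest matching prefix is /19 -> next hop BRANCH-B.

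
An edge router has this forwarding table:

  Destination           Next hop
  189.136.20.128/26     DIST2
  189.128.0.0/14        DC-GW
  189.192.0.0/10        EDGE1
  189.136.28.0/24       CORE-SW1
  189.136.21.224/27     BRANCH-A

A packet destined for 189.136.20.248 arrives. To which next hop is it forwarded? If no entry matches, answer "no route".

no route

No entry's prefix contains 189.136.20.248; there is no default route.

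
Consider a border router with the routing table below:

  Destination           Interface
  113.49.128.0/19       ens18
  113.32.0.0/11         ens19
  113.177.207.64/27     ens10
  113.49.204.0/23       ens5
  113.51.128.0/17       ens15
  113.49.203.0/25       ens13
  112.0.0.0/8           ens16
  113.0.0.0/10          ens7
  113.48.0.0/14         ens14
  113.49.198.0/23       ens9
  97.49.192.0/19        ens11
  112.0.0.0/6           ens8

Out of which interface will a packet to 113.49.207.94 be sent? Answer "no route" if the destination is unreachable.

Routes whose prefix contains 113.49.207.94:
  112.0.0.0/6 (112.0.0.0 - 115.255.255.255) -> ens8
  113.0.0.0/10 (113.0.0.0 - 113.63.255.255) -> ens7
  113.32.0.0/11 (113.32.0.0 - 113.63.255.255) -> ens19
  113.48.0.0/14 (113.48.0.0 - 113.51.255.255) -> ens14
More-specific entries that do NOT match:
  113.177.207.64/27 (113.177.207.64 - 113.177.207.95) does not contain 113.49.207.94
  113.49.203.0/25 (113.49.203.0 - 113.49.203.127) does not contain 113.49.207.94
  113.49.204.0/23 (113.49.204.0 - 113.49.205.255) does not contain 113.49.207.94
  113.49.198.0/23 (113.49.198.0 - 113.49.199.255) does not contain 113.49.207.94
  113.49.128.0/19 (113.49.128.0 - 113.49.159.255) does not contain 113.49.207.94
  97.49.192.0/19 (97.49.192.0 - 97.49.223.255) does not contain 113.49.207.94
  113.51.128.0/17 (113.51.128.0 - 113.51.255.255) does not contain 113.49.207.94
Longest matching prefix is /14 -> interface ens14.

ens14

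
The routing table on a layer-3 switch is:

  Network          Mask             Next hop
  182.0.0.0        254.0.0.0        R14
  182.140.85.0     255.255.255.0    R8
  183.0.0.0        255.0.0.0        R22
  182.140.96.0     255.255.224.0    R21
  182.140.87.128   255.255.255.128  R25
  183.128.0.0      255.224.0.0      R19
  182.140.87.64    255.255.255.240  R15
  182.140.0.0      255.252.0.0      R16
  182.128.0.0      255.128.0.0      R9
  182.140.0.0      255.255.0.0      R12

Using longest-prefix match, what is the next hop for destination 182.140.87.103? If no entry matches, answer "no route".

R12

Routes whose prefix contains 182.140.87.103:
  182.0.0.0/7 (182.0.0.0 - 183.255.255.255) -> R14
  182.128.0.0/9 (182.128.0.0 - 182.255.255.255) -> R9
  182.140.0.0/14 (182.140.0.0 - 182.143.255.255) -> R16
  182.140.0.0/16 (182.140.0.0 - 182.140.255.255) -> R12
More-specific entries that do NOT match:
  182.140.87.64/28 (182.140.87.64 - 182.140.87.79) does not contain 182.140.87.103
  182.140.87.128/25 (182.140.87.128 - 182.140.87.255) does not contain 182.140.87.103
  182.140.85.0/24 (182.140.85.0 - 182.140.85.255) does not contain 182.140.87.103
  182.140.96.0/19 (182.140.96.0 - 182.140.127.255) does not contain 182.140.87.103
Longest matching prefix is /16 -> next hop R12.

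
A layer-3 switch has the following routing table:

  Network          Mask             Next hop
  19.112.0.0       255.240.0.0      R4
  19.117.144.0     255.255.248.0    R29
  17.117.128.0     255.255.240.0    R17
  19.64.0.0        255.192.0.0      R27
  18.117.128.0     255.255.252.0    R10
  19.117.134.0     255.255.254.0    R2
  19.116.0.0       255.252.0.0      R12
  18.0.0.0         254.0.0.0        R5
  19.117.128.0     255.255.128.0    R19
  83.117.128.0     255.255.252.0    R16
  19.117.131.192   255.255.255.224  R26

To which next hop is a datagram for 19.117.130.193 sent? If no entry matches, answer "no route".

Routes whose prefix contains 19.117.130.193:
  18.0.0.0/7 (18.0.0.0 - 19.255.255.255) -> R5
  19.64.0.0/10 (19.64.0.0 - 19.127.255.255) -> R27
  19.112.0.0/12 (19.112.0.0 - 19.127.255.255) -> R4
  19.116.0.0/14 (19.116.0.0 - 19.119.255.255) -> R12
  19.117.128.0/17 (19.117.128.0 - 19.117.255.255) -> R19
More-specific entries that do NOT match:
  19.117.131.192/27 (19.117.131.192 - 19.117.131.223) does not contain 19.117.130.193
  19.117.134.0/23 (19.117.134.0 - 19.117.135.255) does not contain 19.117.130.193
  18.117.128.0/22 (18.117.128.0 - 18.117.131.255) does not contain 19.117.130.193
  83.117.128.0/22 (83.117.128.0 - 83.117.131.255) does not contain 19.117.130.193
  19.117.144.0/21 (19.117.144.0 - 19.117.151.255) does not contain 19.117.130.193
  17.117.128.0/20 (17.117.128.0 - 17.117.143.255) does not contain 19.117.130.193
Longest matching prefix is /17 -> next hop R19.

R19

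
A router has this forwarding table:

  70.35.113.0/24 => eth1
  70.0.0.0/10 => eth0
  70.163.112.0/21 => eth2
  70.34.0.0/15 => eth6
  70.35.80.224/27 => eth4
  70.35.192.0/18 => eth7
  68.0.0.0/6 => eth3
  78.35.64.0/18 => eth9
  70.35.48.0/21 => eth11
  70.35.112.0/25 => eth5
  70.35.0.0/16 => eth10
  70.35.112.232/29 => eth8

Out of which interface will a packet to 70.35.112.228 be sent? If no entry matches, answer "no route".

eth10

Routes whose prefix contains 70.35.112.228:
  68.0.0.0/6 (68.0.0.0 - 71.255.255.255) -> eth3
  70.0.0.0/10 (70.0.0.0 - 70.63.255.255) -> eth0
  70.34.0.0/15 (70.34.0.0 - 70.35.255.255) -> eth6
  70.35.0.0/16 (70.35.0.0 - 70.35.255.255) -> eth10
More-specific entries that do NOT match:
  70.35.112.232/29 (70.35.112.232 - 70.35.112.239) does not contain 70.35.112.228
  70.35.80.224/27 (70.35.80.224 - 70.35.80.255) does not contain 70.35.112.228
  70.35.112.0/25 (70.35.112.0 - 70.35.112.127) does not contain 70.35.112.228
  70.35.113.0/24 (70.35.113.0 - 70.35.113.255) does not contain 70.35.112.228
  70.163.112.0/21 (70.163.112.0 - 70.163.119.255) does not contain 70.35.112.228
  70.35.48.0/21 (70.35.48.0 - 70.35.55.255) does not contain 70.35.112.228
  70.35.192.0/18 (70.35.192.0 - 70.35.255.255) does not contain 70.35.112.228
  78.35.64.0/18 (78.35.64.0 - 78.35.127.255) does not contain 70.35.112.228
Longest matching prefix is /16 -> interface eth10.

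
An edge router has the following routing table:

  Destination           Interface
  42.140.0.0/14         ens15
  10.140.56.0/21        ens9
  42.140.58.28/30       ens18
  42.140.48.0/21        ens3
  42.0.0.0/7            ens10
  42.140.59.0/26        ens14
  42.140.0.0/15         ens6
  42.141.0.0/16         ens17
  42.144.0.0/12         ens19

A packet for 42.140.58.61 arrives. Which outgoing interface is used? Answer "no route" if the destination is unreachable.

ens6

Routes whose prefix contains 42.140.58.61:
  42.0.0.0/7 (42.0.0.0 - 43.255.255.255) -> ens10
  42.140.0.0/14 (42.140.0.0 - 42.143.255.255) -> ens15
  42.140.0.0/15 (42.140.0.0 - 42.141.255.255) -> ens6
More-specific entries that do NOT match:
  42.140.58.28/30 (42.140.58.28 - 42.140.58.31) does not contain 42.140.58.61
  42.140.59.0/26 (42.140.59.0 - 42.140.59.63) does not contain 42.140.58.61
  10.140.56.0/21 (10.140.56.0 - 10.140.63.255) does not contain 42.140.58.61
  42.140.48.0/21 (42.140.48.0 - 42.140.55.255) does not contain 42.140.58.61
  42.141.0.0/16 (42.141.0.0 - 42.141.255.255) does not contain 42.140.58.61
Longest matching prefix is /15 -> interface ens6.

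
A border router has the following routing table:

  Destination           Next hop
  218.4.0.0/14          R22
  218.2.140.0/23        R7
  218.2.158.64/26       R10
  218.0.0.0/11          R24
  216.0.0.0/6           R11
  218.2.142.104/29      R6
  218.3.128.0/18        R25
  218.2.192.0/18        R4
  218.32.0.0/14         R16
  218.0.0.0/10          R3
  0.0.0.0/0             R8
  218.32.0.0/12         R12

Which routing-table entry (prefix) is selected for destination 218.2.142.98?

218.0.0.0/11

Entries matching 218.2.142.98:
  0.0.0.0/0 (default, matches everything)
  216.0.0.0/6 (216.0.0.0 - 219.255.255.255)
  218.0.0.0/10 (218.0.0.0 - 218.63.255.255)
  218.0.0.0/11 (218.0.0.0 - 218.31.255.255)
Most specific is 218.0.0.0/11.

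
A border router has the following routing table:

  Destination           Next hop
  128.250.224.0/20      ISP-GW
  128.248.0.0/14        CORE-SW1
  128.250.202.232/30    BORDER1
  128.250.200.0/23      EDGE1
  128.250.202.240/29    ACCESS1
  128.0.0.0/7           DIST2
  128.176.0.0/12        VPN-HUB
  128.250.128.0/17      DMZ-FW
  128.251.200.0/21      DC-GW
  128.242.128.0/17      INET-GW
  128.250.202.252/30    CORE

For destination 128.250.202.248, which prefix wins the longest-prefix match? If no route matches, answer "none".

128.250.128.0/17

Entries matching 128.250.202.248:
  128.0.0.0/7 (128.0.0.0 - 129.255.255.255)
  128.248.0.0/14 (128.248.0.0 - 128.251.255.255)
  128.250.128.0/17 (128.250.128.0 - 128.250.255.255)
Most specific is 128.250.128.0/17.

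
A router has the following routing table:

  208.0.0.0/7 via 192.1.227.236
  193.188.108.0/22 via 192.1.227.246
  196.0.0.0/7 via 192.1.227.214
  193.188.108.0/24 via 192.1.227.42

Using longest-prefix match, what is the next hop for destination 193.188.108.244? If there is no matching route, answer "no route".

Routes whose prefix contains 193.188.108.244:
  193.188.108.0/22 (193.188.108.0 - 193.188.111.255) -> 192.1.227.246
  193.188.108.0/24 (193.188.108.0 - 193.188.108.255) -> 192.1.227.42
Longest matching prefix is /24 -> next hop 192.1.227.42.

192.1.227.42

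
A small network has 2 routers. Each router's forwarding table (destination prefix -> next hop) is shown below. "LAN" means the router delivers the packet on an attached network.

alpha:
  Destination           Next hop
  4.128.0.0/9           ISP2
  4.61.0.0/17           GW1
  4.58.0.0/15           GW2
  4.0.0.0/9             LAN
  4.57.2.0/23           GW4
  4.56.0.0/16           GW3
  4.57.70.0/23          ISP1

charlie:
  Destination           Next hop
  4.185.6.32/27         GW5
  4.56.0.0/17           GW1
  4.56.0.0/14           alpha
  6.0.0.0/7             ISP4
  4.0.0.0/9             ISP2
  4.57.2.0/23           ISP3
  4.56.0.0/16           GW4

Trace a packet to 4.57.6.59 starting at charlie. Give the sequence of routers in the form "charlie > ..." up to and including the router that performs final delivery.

charlie > alpha

At charlie: longest match for 4.57.6.59 is 4.56.0.0/14 -> alpha
At alpha: longest match for 4.57.6.59 is 4.0.0.0/9 -> LAN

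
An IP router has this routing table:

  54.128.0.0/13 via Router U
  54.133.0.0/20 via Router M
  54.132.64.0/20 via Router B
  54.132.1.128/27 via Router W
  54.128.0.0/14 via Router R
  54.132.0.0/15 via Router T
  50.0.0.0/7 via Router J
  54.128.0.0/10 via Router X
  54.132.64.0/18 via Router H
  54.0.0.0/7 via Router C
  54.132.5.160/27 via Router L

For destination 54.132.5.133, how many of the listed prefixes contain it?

4

Prefixes containing 54.132.5.133:
  54.0.0.0/7 (54.0.0.0 - 55.255.255.255)
  54.128.0.0/10 (54.128.0.0 - 54.191.255.255)
  54.128.0.0/13 (54.128.0.0 - 54.135.255.255)
  54.132.0.0/15 (54.132.0.0 - 54.133.255.255)
Total matching entries: 4.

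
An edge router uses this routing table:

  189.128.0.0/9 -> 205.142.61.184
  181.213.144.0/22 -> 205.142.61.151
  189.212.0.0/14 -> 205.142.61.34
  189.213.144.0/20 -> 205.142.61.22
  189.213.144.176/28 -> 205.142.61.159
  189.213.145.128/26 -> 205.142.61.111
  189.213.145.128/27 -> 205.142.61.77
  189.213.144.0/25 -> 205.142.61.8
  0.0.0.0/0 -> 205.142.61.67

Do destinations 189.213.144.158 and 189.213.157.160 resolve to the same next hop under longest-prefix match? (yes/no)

189.213.144.158: longest match 189.213.144.0/20 -> 205.142.61.22
189.213.157.160: longest match 189.213.144.0/20 -> 205.142.61.22

yes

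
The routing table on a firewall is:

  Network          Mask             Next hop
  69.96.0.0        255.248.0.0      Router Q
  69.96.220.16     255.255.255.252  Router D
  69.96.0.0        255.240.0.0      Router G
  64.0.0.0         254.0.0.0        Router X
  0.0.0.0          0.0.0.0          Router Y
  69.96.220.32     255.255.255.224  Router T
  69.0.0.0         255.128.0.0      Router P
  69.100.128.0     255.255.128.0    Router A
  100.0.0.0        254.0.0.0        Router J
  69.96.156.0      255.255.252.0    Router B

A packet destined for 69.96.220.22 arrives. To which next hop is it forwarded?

Router Q

Routes whose prefix contains 69.96.220.22:
  0.0.0.0/0 (default, matches everything) -> Router Y
  69.0.0.0/9 (69.0.0.0 - 69.127.255.255) -> Router P
  69.96.0.0/12 (69.96.0.0 - 69.111.255.255) -> Router G
  69.96.0.0/13 (69.96.0.0 - 69.103.255.255) -> Router Q
More-specific entries that do NOT match:
  69.96.220.16/30 (69.96.220.16 - 69.96.220.19) does not contain 69.96.220.22
  69.96.220.32/27 (69.96.220.32 - 69.96.220.63) does not contain 69.96.220.22
  69.96.156.0/22 (69.96.156.0 - 69.96.159.255) does not contain 69.96.220.22
  69.100.128.0/17 (69.100.128.0 - 69.100.255.255) does not contain 69.96.220.22
Longest matching prefix is /13 -> next hop Router Q.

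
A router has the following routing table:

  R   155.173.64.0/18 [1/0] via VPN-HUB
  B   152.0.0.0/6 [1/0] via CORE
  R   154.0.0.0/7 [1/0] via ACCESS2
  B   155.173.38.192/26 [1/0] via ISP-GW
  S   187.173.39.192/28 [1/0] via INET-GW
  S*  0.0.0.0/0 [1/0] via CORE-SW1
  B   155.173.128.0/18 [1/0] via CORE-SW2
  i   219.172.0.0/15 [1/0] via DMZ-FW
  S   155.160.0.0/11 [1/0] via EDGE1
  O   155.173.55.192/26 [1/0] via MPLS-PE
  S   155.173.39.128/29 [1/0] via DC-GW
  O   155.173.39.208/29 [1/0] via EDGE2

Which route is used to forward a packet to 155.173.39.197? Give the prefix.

Entries matching 155.173.39.197:
  0.0.0.0/0 (default, matches everything)
  152.0.0.0/6 (152.0.0.0 - 155.255.255.255)
  154.0.0.0/7 (154.0.0.0 - 155.255.255.255)
  155.160.0.0/11 (155.160.0.0 - 155.191.255.255)
Most specific is 155.160.0.0/11.

155.160.0.0/11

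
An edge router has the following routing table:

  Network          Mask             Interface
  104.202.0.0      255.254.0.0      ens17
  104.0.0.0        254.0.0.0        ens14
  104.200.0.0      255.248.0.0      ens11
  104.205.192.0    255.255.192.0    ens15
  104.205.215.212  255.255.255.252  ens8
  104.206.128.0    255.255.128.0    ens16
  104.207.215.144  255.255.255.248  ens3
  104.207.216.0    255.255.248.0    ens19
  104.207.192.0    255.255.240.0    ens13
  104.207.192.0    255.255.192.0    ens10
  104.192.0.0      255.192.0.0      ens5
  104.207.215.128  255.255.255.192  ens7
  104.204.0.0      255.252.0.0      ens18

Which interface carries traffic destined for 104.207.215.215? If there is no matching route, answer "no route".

ens10

Routes whose prefix contains 104.207.215.215:
  104.0.0.0/7 (104.0.0.0 - 105.255.255.255) -> ens14
  104.192.0.0/10 (104.192.0.0 - 104.255.255.255) -> ens5
  104.200.0.0/13 (104.200.0.0 - 104.207.255.255) -> ens11
  104.204.0.0/14 (104.204.0.0 - 104.207.255.255) -> ens18
  104.207.192.0/18 (104.207.192.0 - 104.207.255.255) -> ens10
More-specific entries that do NOT match:
  104.205.215.212/30 (104.205.215.212 - 104.205.215.215) does not contain 104.207.215.215
  104.207.215.144/29 (104.207.215.144 - 104.207.215.151) does not contain 104.207.215.215
  104.207.215.128/26 (104.207.215.128 - 104.207.215.191) does not contain 104.207.215.215
  104.207.216.0/21 (104.207.216.0 - 104.207.223.255) does not contain 104.207.215.215
  104.207.192.0/20 (104.207.192.0 - 104.207.207.255) does not contain 104.207.215.215
Longest matching prefix is /18 -> interface ens10.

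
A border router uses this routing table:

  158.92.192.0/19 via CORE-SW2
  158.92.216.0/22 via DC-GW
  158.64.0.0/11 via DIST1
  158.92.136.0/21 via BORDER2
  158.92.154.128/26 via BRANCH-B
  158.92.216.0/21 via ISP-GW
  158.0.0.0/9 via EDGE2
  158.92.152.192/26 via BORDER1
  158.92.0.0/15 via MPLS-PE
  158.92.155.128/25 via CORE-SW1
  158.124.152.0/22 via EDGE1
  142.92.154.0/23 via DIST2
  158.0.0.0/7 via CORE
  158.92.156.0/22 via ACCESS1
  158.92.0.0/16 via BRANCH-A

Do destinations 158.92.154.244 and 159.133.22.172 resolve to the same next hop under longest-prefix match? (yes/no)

no

158.92.154.244: longest match 158.92.0.0/16 -> BRANCH-A
159.133.22.172: longest match 158.0.0.0/7 -> CORE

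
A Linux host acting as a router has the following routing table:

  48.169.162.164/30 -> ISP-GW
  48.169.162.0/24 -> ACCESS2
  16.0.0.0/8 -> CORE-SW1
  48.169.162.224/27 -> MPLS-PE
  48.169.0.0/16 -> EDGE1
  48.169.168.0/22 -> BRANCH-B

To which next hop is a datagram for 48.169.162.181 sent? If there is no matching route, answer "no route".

Routes whose prefix contains 48.169.162.181:
  48.169.0.0/16 (48.169.0.0 - 48.169.255.255) -> EDGE1
  48.169.162.0/24 (48.169.162.0 - 48.169.162.255) -> ACCESS2
More-specific entries that do NOT match:
  48.169.162.164/30 (48.169.162.164 - 48.169.162.167) does not contain 48.169.162.181
  48.169.162.224/27 (48.169.162.224 - 48.169.162.255) does not contain 48.169.162.181
Longest matching prefix is /24 -> next hop ACCESS2.

ACCESS2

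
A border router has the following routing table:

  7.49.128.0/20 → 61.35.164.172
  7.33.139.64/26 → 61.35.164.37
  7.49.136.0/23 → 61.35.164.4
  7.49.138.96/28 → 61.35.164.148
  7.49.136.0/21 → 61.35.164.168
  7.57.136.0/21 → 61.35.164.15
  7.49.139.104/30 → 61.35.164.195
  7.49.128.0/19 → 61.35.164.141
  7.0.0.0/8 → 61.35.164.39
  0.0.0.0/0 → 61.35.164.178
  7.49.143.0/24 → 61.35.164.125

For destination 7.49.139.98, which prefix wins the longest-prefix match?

Entries matching 7.49.139.98:
  0.0.0.0/0 (default, matches everything)
  7.0.0.0/8 (7.0.0.0 - 7.255.255.255)
  7.49.128.0/19 (7.49.128.0 - 7.49.159.255)
  7.49.128.0/20 (7.49.128.0 - 7.49.143.255)
  7.49.136.0/21 (7.49.136.0 - 7.49.143.255)
Most specific is 7.49.136.0/21.

7.49.136.0/21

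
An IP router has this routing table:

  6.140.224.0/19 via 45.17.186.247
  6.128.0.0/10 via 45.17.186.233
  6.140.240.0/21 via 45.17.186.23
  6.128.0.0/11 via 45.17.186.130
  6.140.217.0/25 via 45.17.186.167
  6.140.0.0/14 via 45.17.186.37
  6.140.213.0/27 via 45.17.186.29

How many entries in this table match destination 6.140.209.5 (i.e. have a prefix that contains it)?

3

Prefixes containing 6.140.209.5:
  6.128.0.0/10 (6.128.0.0 - 6.191.255.255)
  6.128.0.0/11 (6.128.0.0 - 6.159.255.255)
  6.140.0.0/14 (6.140.0.0 - 6.143.255.255)
Total matching entries: 3.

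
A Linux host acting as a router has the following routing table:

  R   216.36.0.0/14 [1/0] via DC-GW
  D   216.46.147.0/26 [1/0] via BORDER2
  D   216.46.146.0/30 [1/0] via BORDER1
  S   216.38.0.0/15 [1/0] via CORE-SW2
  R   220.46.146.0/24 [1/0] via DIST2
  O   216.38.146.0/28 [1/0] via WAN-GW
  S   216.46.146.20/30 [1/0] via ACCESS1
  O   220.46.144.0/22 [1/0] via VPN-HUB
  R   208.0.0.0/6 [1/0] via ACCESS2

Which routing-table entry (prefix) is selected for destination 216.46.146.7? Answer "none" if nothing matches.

216.46.146.7 is outside every listed prefix and there is no default route.

none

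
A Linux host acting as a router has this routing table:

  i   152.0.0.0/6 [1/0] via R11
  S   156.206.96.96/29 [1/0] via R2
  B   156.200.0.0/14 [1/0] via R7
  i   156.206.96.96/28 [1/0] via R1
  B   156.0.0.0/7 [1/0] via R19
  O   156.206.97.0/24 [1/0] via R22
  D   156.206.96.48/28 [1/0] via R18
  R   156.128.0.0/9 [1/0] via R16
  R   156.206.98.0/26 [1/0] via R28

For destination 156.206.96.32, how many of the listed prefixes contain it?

2

Prefixes containing 156.206.96.32:
  156.0.0.0/7 (156.0.0.0 - 157.255.255.255)
  156.128.0.0/9 (156.128.0.0 - 156.255.255.255)
Total matching entries: 2.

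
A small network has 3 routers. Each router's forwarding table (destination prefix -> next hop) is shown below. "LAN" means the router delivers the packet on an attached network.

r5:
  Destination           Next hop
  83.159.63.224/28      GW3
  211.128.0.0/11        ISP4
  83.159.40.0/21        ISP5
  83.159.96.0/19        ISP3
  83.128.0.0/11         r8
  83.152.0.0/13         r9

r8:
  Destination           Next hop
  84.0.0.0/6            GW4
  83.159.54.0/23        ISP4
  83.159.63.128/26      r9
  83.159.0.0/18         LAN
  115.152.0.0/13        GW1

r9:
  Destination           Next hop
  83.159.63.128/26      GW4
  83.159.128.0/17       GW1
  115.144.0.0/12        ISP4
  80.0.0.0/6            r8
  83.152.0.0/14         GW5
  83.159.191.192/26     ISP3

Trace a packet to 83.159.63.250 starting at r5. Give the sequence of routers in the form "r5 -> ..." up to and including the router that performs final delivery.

r5 -> r9 -> r8

At r5: longest match for 83.159.63.250 is 83.152.0.0/13 -> r9
At r9: longest match for 83.159.63.250 is 80.0.0.0/6 -> r8
At r8: longest match for 83.159.63.250 is 83.159.0.0/18 -> LAN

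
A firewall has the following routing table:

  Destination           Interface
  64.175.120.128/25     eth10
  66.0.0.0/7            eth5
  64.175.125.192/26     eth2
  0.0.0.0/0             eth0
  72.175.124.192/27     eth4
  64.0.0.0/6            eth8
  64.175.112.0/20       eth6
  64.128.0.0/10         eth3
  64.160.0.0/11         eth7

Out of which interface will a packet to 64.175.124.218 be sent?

eth6

Routes whose prefix contains 64.175.124.218:
  0.0.0.0/0 (default, matches everything) -> eth0
  64.0.0.0/6 (64.0.0.0 - 67.255.255.255) -> eth8
  64.128.0.0/10 (64.128.0.0 - 64.191.255.255) -> eth3
  64.160.0.0/11 (64.160.0.0 - 64.191.255.255) -> eth7
  64.175.112.0/20 (64.175.112.0 - 64.175.127.255) -> eth6
More-specific entries that do NOT match:
  72.175.124.192/27 (72.175.124.192 - 72.175.124.223) does not contain 64.175.124.218
  64.175.125.192/26 (64.175.125.192 - 64.175.125.255) does not contain 64.175.124.218
  64.175.120.128/25 (64.175.120.128 - 64.175.120.255) does not contain 64.175.124.218
Longest matching prefix is /20 -> interface eth6.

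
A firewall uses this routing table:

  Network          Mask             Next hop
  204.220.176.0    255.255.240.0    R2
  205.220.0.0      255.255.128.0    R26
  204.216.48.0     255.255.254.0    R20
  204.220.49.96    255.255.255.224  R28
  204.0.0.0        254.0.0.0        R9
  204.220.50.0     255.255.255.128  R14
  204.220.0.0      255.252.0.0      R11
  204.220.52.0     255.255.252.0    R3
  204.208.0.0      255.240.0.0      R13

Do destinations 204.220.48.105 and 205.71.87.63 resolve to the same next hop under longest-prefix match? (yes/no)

204.220.48.105: longest match 204.220.0.0/14 -> R11
205.71.87.63: longest match 204.0.0.0/7 -> R9

no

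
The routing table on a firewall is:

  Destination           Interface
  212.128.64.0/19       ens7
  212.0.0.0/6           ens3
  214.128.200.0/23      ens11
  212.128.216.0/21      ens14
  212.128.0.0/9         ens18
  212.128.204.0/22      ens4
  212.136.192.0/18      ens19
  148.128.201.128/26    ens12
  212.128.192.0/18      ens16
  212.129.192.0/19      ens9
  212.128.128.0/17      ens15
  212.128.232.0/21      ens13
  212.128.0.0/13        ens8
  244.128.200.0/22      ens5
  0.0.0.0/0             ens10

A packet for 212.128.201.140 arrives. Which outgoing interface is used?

ens16

Routes whose prefix contains 212.128.201.140:
  0.0.0.0/0 (default, matches everything) -> ens10
  212.0.0.0/6 (212.0.0.0 - 215.255.255.255) -> ens3
  212.128.0.0/9 (212.128.0.0 - 212.255.255.255) -> ens18
  212.128.0.0/13 (212.128.0.0 - 212.135.255.255) -> ens8
  212.128.128.0/17 (212.128.128.0 - 212.128.255.255) -> ens15
  212.128.192.0/18 (212.128.192.0 - 212.128.255.255) -> ens16
More-specific entries that do NOT match:
  148.128.201.128/26 (148.128.201.128 - 148.128.201.191) does not contain 212.128.201.140
  214.128.200.0/23 (214.128.200.0 - 214.128.201.255) does not contain 212.128.201.140
  212.128.204.0/22 (212.128.204.0 - 212.128.207.255) does not contain 212.128.201.140
  244.128.200.0/22 (244.128.200.0 - 244.128.203.255) does not contain 212.128.201.140
  212.128.216.0/21 (212.128.216.0 - 212.128.223.255) does not contain 212.128.201.140
  212.128.232.0/21 (212.128.232.0 - 212.128.239.255) does not contain 212.128.201.140
  212.128.64.0/19 (212.128.64.0 - 212.128.95.255) does not contain 212.128.201.140
  212.129.192.0/19 (212.129.192.0 - 212.129.223.255) does not contain 212.128.201.140
Longest matching prefix is /18 -> interface ens16.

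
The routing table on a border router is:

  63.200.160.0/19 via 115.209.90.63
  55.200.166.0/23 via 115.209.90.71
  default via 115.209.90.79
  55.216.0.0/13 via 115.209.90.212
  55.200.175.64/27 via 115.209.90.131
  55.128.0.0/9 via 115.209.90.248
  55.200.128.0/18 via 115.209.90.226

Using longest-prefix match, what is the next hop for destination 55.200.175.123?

115.209.90.226

Routes whose prefix contains 55.200.175.123:
  0.0.0.0/0 (default, matches everything) -> 115.209.90.79
  55.128.0.0/9 (55.128.0.0 - 55.255.255.255) -> 115.209.90.248
  55.200.128.0/18 (55.200.128.0 - 55.200.191.255) -> 115.209.90.226
More-specific entries that do NOT match:
  55.200.175.64/27 (55.200.175.64 - 55.200.175.95) does not contain 55.200.175.123
  55.200.166.0/23 (55.200.166.0 - 55.200.167.255) does not contain 55.200.175.123
  63.200.160.0/19 (63.200.160.0 - 63.200.191.255) does not contain 55.200.175.123
Longest matching prefix is /18 -> next hop 115.209.90.226.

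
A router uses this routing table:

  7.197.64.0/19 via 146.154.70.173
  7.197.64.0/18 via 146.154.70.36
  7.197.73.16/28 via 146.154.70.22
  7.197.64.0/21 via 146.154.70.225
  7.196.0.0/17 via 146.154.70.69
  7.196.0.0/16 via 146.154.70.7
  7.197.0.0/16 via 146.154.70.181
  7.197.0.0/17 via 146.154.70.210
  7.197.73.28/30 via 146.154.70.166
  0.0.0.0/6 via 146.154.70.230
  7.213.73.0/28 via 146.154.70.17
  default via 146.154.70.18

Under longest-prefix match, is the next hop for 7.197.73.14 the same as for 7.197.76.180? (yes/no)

7.197.73.14: longest match 7.197.64.0/19 -> 146.154.70.173
7.197.76.180: longest match 7.197.64.0/19 -> 146.154.70.173

yes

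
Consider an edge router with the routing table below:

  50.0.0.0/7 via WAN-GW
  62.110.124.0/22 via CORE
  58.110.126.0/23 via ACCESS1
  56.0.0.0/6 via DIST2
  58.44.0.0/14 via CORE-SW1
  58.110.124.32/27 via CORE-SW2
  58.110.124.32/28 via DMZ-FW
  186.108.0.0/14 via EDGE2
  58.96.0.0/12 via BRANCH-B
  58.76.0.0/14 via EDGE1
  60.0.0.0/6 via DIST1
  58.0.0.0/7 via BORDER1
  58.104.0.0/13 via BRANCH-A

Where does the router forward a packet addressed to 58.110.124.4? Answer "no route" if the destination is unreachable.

Routes whose prefix contains 58.110.124.4:
  56.0.0.0/6 (56.0.0.0 - 59.255.255.255) -> DIST2
  58.0.0.0/7 (58.0.0.0 - 59.255.255.255) -> BORDER1
  58.96.0.0/12 (58.96.0.0 - 58.111.255.255) -> BRANCH-B
  58.104.0.0/13 (58.104.0.0 - 58.111.255.255) -> BRANCH-A
More-specific entries that do NOT match:
  58.110.124.32/28 (58.110.124.32 - 58.110.124.47) does not contain 58.110.124.4
  58.110.124.32/27 (58.110.124.32 - 58.110.124.63) does not contain 58.110.124.4
  58.110.126.0/23 (58.110.126.0 - 58.110.127.255) does not contain 58.110.124.4
  62.110.124.0/22 (62.110.124.0 - 62.110.127.255) does not contain 58.110.124.4
  58.44.0.0/14 (58.44.0.0 - 58.47.255.255) does not contain 58.110.124.4
  186.108.0.0/14 (186.108.0.0 - 186.111.255.255) does not contain 58.110.124.4
  58.76.0.0/14 (58.76.0.0 - 58.79.255.255) does not contain 58.110.124.4
Longest matching prefix is /13 -> next hop BRANCH-A.

BRANCH-A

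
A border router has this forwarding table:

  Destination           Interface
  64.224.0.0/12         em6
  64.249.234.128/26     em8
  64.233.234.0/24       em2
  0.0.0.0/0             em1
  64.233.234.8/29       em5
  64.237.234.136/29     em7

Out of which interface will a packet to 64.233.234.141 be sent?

Routes whose prefix contains 64.233.234.141:
  0.0.0.0/0 (default, matches everything) -> em1
  64.224.0.0/12 (64.224.0.0 - 64.239.255.255) -> em6
  64.233.234.0/24 (64.233.234.0 - 64.233.234.255) -> em2
More-specific entries that do NOT match:
  64.233.234.8/29 (64.233.234.8 - 64.233.234.15) does not contain 64.233.234.141
  64.237.234.136/29 (64.237.234.136 - 64.237.234.143) does not contain 64.233.234.141
  64.249.234.128/26 (64.249.234.128 - 64.249.234.191) does not contain 64.233.234.141
Longest matching prefix is /24 -> interface em2.

em2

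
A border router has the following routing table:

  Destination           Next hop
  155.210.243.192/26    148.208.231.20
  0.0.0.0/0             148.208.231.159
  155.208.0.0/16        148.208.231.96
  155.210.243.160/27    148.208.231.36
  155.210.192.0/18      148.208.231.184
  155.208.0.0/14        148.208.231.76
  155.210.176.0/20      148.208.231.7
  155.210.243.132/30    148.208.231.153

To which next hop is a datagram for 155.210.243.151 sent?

Routes whose prefix contains 155.210.243.151:
  0.0.0.0/0 (default, matches everything) -> 148.208.231.159
  155.208.0.0/14 (155.208.0.0 - 155.211.255.255) -> 148.208.231.76
  155.210.192.0/18 (155.210.192.0 - 155.210.255.255) -> 148.208.231.184
More-specific entries that do NOT match:
  155.210.243.132/30 (155.210.243.132 - 155.210.243.135) does not contain 155.210.243.151
  155.210.243.160/27 (155.210.243.160 - 155.210.243.191) does not contain 155.210.243.151
  155.210.243.192/26 (155.210.243.192 - 155.210.243.255) does not contain 155.210.243.151
  155.210.176.0/20 (155.210.176.0 - 155.210.191.255) does not contain 155.210.243.151
Longest matching prefix is /18 -> next hop 148.208.231.184.

148.208.231.184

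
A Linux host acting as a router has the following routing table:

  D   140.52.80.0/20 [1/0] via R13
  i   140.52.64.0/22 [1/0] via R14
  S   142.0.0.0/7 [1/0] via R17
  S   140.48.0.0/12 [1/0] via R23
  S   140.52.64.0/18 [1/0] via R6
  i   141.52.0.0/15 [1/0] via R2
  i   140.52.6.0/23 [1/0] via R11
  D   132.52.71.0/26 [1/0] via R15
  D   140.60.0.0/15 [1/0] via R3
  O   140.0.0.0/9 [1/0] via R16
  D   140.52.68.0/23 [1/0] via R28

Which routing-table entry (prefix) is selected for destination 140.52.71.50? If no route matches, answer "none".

140.52.64.0/18

Entries matching 140.52.71.50:
  140.0.0.0/9 (140.0.0.0 - 140.127.255.255)
  140.48.0.0/12 (140.48.0.0 - 140.63.255.255)
  140.52.64.0/18 (140.52.64.0 - 140.52.127.255)
Most specific is 140.52.64.0/18.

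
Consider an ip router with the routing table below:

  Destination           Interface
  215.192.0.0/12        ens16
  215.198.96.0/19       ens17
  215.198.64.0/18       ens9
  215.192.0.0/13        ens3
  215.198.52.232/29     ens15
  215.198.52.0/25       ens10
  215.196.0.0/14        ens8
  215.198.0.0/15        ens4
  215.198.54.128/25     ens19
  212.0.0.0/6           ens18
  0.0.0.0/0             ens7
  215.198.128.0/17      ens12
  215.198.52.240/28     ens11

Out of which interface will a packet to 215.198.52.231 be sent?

Routes whose prefix contains 215.198.52.231:
  0.0.0.0/0 (default, matches everything) -> ens7
  212.0.0.0/6 (212.0.0.0 - 215.255.255.255) -> ens18
  215.192.0.0/12 (215.192.0.0 - 215.207.255.255) -> ens16
  215.192.0.0/13 (215.192.0.0 - 215.199.255.255) -> ens3
  215.196.0.0/14 (215.196.0.0 - 215.199.255.255) -> ens8
  215.198.0.0/15 (215.198.0.0 - 215.199.255.255) -> ens4
More-specific entries that do NOT match:
  215.198.52.232/29 (215.198.52.232 - 215.198.52.239) does not contain 215.198.52.231
  215.198.52.240/28 (215.198.52.240 - 215.198.52.255) does not contain 215.198.52.231
  215.198.52.0/25 (215.198.52.0 - 215.198.52.127) does not contain 215.198.52.231
  215.198.54.128/25 (215.198.54.128 - 215.198.54.255) does not contain 215.198.52.231
  215.198.96.0/19 (215.198.96.0 - 215.198.127.255) does not contain 215.198.52.231
  215.198.64.0/18 (215.198.64.0 - 215.198.127.255) does not contain 215.198.52.231
  215.198.128.0/17 (215.198.128.0 - 215.198.255.255) does not contain 215.198.52.231
Longest matching prefix is /15 -> interface ens4.

ens4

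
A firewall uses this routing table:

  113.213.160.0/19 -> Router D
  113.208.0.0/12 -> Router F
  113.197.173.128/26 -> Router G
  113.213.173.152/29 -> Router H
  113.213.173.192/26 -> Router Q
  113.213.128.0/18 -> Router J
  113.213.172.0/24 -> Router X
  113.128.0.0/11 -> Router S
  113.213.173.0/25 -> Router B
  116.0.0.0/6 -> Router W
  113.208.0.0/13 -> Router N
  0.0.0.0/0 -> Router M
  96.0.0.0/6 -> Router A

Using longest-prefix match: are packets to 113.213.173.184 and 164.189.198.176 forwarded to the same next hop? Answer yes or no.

113.213.173.184: longest match 113.213.160.0/19 -> Router D
164.189.198.176: longest match 0.0.0.0/0 -> Router M

no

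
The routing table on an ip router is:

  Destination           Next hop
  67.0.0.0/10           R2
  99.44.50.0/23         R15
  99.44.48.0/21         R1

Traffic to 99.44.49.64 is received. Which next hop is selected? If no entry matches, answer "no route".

Routes whose prefix contains 99.44.49.64:
  99.44.48.0/21 (99.44.48.0 - 99.44.55.255) -> R1
More-specific entries that do NOT match:
  99.44.50.0/23 (99.44.50.0 - 99.44.51.255) does not contain 99.44.49.64
Longest matching prefix is /21 -> next hop R1.

R1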